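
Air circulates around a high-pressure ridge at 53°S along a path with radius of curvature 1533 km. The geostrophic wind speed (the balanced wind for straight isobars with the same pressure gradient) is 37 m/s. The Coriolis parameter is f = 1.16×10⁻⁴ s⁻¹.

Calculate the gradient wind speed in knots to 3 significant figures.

102 knots

Around a high, pressure-gradient force acts outward with centrifugal, so Coriolis balances both:
fV = (1/ρ)|∂P/∂n| + V²/R  →  V² − fR·V + fR·V_g = 0
With fR = 1.16×10⁻⁴ × 1533×10³ m = 178 m/s:
V = [fR − √((fR)² − 4 fR V_g)]/2 = [178 − √(178² − 4×178×37)]/2 = 52.5 m/s
Supergeostrophic (V > V_g = 37 m/s), as expected around a high.
Converting: 52.5 m/s × 1.944 = 102 knots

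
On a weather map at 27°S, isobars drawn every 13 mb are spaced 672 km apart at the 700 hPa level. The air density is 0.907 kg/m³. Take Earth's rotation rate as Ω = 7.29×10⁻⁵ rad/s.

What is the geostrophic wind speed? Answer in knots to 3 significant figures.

62.6 knots

Coriolis parameter at 27°S:
f = 2Ω sin φ = 2 × 7.29×10⁻⁵ × sin 27° = 6.62×10⁻⁵ s⁻¹
Pressure gradient: |∂P/∂n| = 1300 Pa / 672000 m = 1.93×10⁻³ Pa/m
Geostrophic balance (pressure-gradient force = Coriolis force):
V_g = (1/(fρ)) |∂P/∂n| = 1.93×10⁻³ / (6.62×10⁻⁵ × 0.907) = 32.2 m/s
Converting: 32.2 m/s × 1.944 = 62.6 knots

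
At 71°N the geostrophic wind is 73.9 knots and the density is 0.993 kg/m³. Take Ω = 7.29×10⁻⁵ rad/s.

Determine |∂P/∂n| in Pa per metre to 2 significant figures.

Coriolis parameter at 71°N:
f = 2Ω sin φ = 2 × 7.29×10⁻⁵ × sin 71° = 1.38×10⁻⁴ s⁻¹
Wind speed in SI: 73.9 knots = 38.0 m/s
Geostrophic balance rearranged: |∂P/∂n| = f ρ V_g
|∂P/∂n| = 1.38×10⁻⁴ × 0.993 × 38.0 = 5.20×10⁻³ Pa/m

5.2×10⁻³ Pa/m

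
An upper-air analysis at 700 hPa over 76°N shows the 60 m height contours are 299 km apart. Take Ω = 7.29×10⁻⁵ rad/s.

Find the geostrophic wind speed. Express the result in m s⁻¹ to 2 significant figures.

14 m s⁻¹

Coriolis parameter at 76°N:
f = 2Ω sin φ = 2 × 7.29×10⁻⁵ × sin 76° = 1.41×10⁻⁴ s⁻¹
Height gradient: |∂Z/∂n| = 60 m / 299000 m = 2.01×10⁻⁴
On a pressure surface, geostrophic balance gives V_g = (g/f)|∂Z/∂n|:
V_g = 9.81 × 2.01×10⁻⁴ / 1.41×10⁻⁴ = 13.9 m/s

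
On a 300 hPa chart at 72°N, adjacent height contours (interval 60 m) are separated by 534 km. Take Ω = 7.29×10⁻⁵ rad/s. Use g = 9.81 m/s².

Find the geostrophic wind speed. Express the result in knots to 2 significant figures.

Coriolis parameter at 72°N:
f = 2Ω sin φ = 2 × 7.29×10⁻⁵ × sin 72° = 1.39×10⁻⁴ s⁻¹
Height gradient: |∂Z/∂n| = 60 m / 534000 m = 1.12×10⁻⁴
On a pressure surface, geostrophic balance gives V_g = (g/f)|∂Z/∂n|:
V_g = 9.81 × 1.12×10⁻⁴ / 1.39×10⁻⁴ = 7.95 m/s
Converting: 7.95 m/s × 1.944 = 15 knots

15 knots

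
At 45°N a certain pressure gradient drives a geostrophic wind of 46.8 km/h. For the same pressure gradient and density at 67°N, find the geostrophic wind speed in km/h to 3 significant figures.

36.0 km/h

With the same pressure gradient and density, V_g ∝ 1/f ∝ 1/sin φ.
V₂ = V₁ · sin φ₁ / sin φ₂ = 46.8 × sin 45° / sin 67°
V₂ = 46.8 × 0.7071/0.9205 = 36.0 km/h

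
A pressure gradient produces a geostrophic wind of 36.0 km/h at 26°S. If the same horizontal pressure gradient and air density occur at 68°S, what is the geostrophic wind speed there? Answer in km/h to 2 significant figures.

With the same pressure gradient and density, V_g ∝ 1/f ∝ 1/sin φ.
V₂ = V₁ · sin φ₁ / sin φ₂ = 36.0 × sin 26° / sin 68°
V₂ = 36.0 × 0.4384/0.9272 = 17 km/h

17 km/h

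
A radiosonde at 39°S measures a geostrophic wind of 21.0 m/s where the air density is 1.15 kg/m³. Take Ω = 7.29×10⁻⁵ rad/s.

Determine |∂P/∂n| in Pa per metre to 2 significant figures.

2.2×10⁻³ Pa/m

Coriolis parameter at 39°S:
f = 2Ω sin φ = 2 × 7.29×10⁻⁵ × sin 39° = 9.18×10⁻⁵ s⁻¹
Geostrophic balance rearranged: |∂P/∂n| = f ρ V_g
|∂P/∂n| = 9.18×10⁻⁵ × 1.15 × 21.0 = 2.22×10⁻³ Pa/m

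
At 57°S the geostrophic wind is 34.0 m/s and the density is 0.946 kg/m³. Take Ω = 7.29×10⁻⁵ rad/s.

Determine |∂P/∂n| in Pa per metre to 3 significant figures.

Coriolis parameter at 57°S:
f = 2Ω sin φ = 2 × 7.29×10⁻⁵ × sin 57° = 1.22×10⁻⁴ s⁻¹
Geostrophic balance rearranged: |∂P/∂n| = f ρ V_g
|∂P/∂n| = 1.22×10⁻⁴ × 0.946 × 34.0 = 3.93×10⁻³ Pa/m

3.93×10⁻³ Pa/m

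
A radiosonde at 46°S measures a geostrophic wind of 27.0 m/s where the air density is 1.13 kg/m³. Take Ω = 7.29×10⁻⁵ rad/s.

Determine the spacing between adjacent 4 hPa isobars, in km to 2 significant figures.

130 km

Coriolis parameter at 46°S:
f = 2Ω sin φ = 2 × 7.29×10⁻⁵ × sin 46° = 1.05×10⁻⁴ s⁻¹
Geostrophic balance rearranged: |∂P/∂n| = f ρ V_g
|∂P/∂n| = 1.05×10⁻⁴ × 1.13 × 27.0 = 3.20×10⁻³ Pa/m
Isobar spacing: Δn = ΔP/|∂P/∂n| = 400 Pa / 3.20×10⁻³ Pa/m = 125005 m ≈ 130 km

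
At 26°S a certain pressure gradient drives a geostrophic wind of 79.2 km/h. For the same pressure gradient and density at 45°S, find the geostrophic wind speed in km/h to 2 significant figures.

With the same pressure gradient and density, V_g ∝ 1/f ∝ 1/sin φ.
V₂ = V₁ · sin φ₁ / sin φ₂ = 79.2 × sin 26° / sin 45°
V₂ = 79.2 × 0.4384/0.7071 = 49 km/h

49 km/h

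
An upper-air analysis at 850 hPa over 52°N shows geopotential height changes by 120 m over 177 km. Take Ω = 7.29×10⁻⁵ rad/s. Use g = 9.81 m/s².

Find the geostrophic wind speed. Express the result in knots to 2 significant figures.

Coriolis parameter at 52°N:
f = 2Ω sin φ = 2 × 7.29×10⁻⁵ × sin 52° = 1.15×10⁻⁴ s⁻¹
Height gradient: |∂Z/∂n| = 120 m / 177000 m = 6.78×10⁻⁴
On a pressure surface, geostrophic balance gives V_g = (g/f)|∂Z/∂n|:
V_g = 9.81 × 6.78×10⁻⁴ / 1.15×10⁻⁴ = 57.9 m/s
Converting: 57.9 m/s × 1.944 = 110 knots

110 knots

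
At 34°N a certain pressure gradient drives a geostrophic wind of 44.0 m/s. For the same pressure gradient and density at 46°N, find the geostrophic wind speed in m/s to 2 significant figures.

With the same pressure gradient and density, V_g ∝ 1/f ∝ 1/sin φ.
V₂ = V₁ · sin φ₁ / sin φ₂ = 44.0 × sin 34° / sin 46°
V₂ = 44.0 × 0.5592/0.7193 = 34 m/s

34 m/s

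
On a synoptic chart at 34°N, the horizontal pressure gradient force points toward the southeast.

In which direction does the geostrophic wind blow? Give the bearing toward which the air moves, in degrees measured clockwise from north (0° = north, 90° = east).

225°

The pressure-gradient force points toward the southeast (bearing 135°).
Geostrophic balance: in the Northern Hemisphere the Coriolis force deflects motion to the right, so the geostrophic wind blows 90° to the right of the pressure-gradient force (low pressure on the left).
Rotating 135° by 90° clockwise gives 225° — the wind blows toward the southwest.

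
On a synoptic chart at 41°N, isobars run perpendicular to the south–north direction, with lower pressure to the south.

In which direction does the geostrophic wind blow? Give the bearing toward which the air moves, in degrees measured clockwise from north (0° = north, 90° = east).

The pressure-gradient force points toward the south (bearing 180°).
Geostrophic balance: in the Northern Hemisphere the Coriolis force deflects motion to the right, so the geostrophic wind blows 90° to the right of the pressure-gradient force (low pressure on the left).
Rotating 180° by 90° clockwise gives 270° — the wind blows toward the west.

270°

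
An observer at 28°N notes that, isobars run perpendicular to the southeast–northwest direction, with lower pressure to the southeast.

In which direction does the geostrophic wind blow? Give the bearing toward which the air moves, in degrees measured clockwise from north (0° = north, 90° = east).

The pressure-gradient force points toward the southeast (bearing 135°).
Geostrophic balance: in the Northern Hemisphere the Coriolis force deflects motion to the right, so the geostrophic wind blows 90° to the right of the pressure-gradient force (low pressure on the left).
Rotating 135° by 90° clockwise gives 225° — the wind blows toward the southwest.

225°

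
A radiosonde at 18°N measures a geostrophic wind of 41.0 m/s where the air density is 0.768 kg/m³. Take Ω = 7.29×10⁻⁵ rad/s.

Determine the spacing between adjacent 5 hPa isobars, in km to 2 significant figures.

Coriolis parameter at 18°N:
f = 2Ω sin φ = 2 × 7.29×10⁻⁵ × sin 18° = 4.51×10⁻⁵ s⁻¹
Geostrophic balance rearranged: |∂P/∂n| = f ρ V_g
|∂P/∂n| = 4.51×10⁻⁵ × 0.768 × 41.0 = 1.42×10⁻³ Pa/m
Isobar spacing: Δn = ΔP/|∂P/∂n| = 500 Pa / 1.42×10⁻³ Pa/m = 352440 m ≈ 350 km

350 km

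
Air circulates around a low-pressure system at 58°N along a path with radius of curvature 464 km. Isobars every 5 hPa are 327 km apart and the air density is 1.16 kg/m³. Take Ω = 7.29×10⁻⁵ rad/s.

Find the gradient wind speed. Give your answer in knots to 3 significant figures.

Coriolis parameter at 58°N:
f = 2Ω sin φ = 2 × 7.29×10⁻⁵ × sin 58° = 1.24×10⁻⁴ s⁻¹
Pressure gradient: |∂P/∂n| = 500 Pa / 327000 m = 1.53×10⁻³ Pa/m
Geostrophic speed: V_g = |∂P/∂n|/(fρ) = 1.53×10⁻³/(1.24×10⁻⁴ × 1.16) = 10.7 m/s
Around a low, centrifugal force acts outward with Coriolis, so pressure-gradient force balances both:
(1/ρ)|∂P/∂n| = fV + V²/R  →  V² + fR·V − fR·V_g = 0
With fR = 1.24×10⁻⁴ × 464×10³ m = 57.4 m/s:
V = [−fR + √((fR)² + 4 fR V_g)]/2 = [−57.4 + √(57.4² + 4×57.4×10.7)]/2 = 9.19 m/s
Subgeostrophic (V < V_g = 10.7 m/s), as expected around a low.
Converting: 9.19 m/s × 1.944 = 17.9 knots

17.9 knots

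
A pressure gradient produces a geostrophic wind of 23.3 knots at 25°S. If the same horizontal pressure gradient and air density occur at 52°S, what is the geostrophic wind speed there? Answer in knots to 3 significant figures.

12.5 knots

With the same pressure gradient and density, V_g ∝ 1/f ∝ 1/sin φ.
V₂ = V₁ · sin φ₁ / sin φ₂ = 23.3 × sin 25° / sin 52°
V₂ = 23.3 × 0.4226/0.7880 = 12.5 knots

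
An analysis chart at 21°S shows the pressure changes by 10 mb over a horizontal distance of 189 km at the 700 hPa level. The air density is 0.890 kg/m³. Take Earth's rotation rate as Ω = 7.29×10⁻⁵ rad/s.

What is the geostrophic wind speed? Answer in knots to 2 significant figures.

Coriolis parameter at 21°S:
f = 2Ω sin φ = 2 × 7.29×10⁻⁵ × sin 21° = 5.23×10⁻⁵ s⁻¹
Pressure gradient: |∂P/∂n| = 1000 Pa / 189000 m = 5.29×10⁻³ Pa/m
Geostrophic balance (pressure-gradient force = Coriolis force):
V_g = (1/(fρ)) |∂P/∂n| = 5.29×10⁻³ / (5.23×10⁻⁵ × 0.890) = 114 m/s
Converting: 114 m/s × 1.944 = 220 knots

220 knots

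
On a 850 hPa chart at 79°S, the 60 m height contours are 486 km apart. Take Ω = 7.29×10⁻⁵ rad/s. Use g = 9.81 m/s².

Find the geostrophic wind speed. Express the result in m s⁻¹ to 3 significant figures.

Coriolis parameter at 79°S:
f = 2Ω sin φ = 2 × 7.29×10⁻⁵ × sin 79° = 1.43×10⁻⁴ s⁻¹
Height gradient: |∂Z/∂n| = 60 m / 486000 m = 1.23×10⁻⁴
On a pressure surface, geostrophic balance gives V_g = (g/f)|∂Z/∂n|:
V_g = 9.81 × 1.23×10⁻⁴ / 1.43×10⁻⁴ = 8.46 m/s

8.46 m s⁻¹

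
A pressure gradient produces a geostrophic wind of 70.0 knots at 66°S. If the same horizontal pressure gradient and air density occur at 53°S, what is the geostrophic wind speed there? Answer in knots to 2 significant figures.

With the same pressure gradient and density, V_g ∝ 1/f ∝ 1/sin φ.
V₂ = V₁ · sin φ₁ / sin φ₂ = 70.0 × sin 66° / sin 53°
V₂ = 70.0 × 0.9135/0.7986 = 80 knots

80 knots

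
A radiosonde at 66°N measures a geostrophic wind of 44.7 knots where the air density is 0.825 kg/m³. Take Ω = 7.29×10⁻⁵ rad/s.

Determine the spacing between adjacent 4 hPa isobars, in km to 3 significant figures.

Coriolis parameter at 66°N:
f = 2Ω sin φ = 2 × 7.29×10⁻⁵ × sin 66° = 1.33×10⁻⁴ s⁻¹
Wind speed in SI: 44.7 knots = 23.0 m/s
Geostrophic balance rearranged: |∂P/∂n| = f ρ V_g
|∂P/∂n| = 1.33×10⁻⁴ × 0.825 × 23.0 = 2.53×10⁻³ Pa/m
Isobar spacing: Δn = ΔP/|∂P/∂n| = 400 Pa / 2.53×10⁻³ Pa/m = 158297 m ≈ 158 km

158 km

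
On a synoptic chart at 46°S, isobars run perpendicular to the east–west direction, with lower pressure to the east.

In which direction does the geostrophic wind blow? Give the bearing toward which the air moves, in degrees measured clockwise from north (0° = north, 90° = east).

The pressure-gradient force points toward the east (bearing 090°).
Geostrophic balance: in the Southern Hemisphere the Coriolis force deflects motion to the left, so the geostrophic wind blows 90° to the left of the pressure-gradient force (low pressure on the right).
Rotating 090° by 90° counterclockwise gives 000° — the wind blows toward the north.

000°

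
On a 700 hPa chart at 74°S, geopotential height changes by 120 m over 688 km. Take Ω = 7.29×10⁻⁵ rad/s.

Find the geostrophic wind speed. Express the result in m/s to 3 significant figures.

12.2 m/s

Coriolis parameter at 74°S:
f = 2Ω sin φ = 2 × 7.29×10⁻⁵ × sin 74° = 1.40×10⁻⁴ s⁻¹
Height gradient: |∂Z/∂n| = 120 m / 688000 m = 1.74×10⁻⁴
On a pressure surface, geostrophic balance gives V_g = (g/f)|∂Z/∂n|:
V_g = 9.81 × 1.74×10⁻⁴ / 1.40×10⁻⁴ = 12.2 m/s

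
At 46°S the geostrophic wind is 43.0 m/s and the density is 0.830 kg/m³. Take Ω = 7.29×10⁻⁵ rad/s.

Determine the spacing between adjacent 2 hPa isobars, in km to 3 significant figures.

Coriolis parameter at 46°S:
f = 2Ω sin φ = 2 × 7.29×10⁻⁵ × sin 46° = 1.05×10⁻⁴ s⁻¹
Geostrophic balance rearranged: |∂P/∂n| = f ρ V_g
|∂P/∂n| = 1.05×10⁻⁴ × 0.830 × 43.0 = 3.74×10⁻³ Pa/m
Isobar spacing: Δn = ΔP/|∂P/∂n| = 200 Pa / 3.74×10⁻³ Pa/m = 53431 m ≈ 53.4 km

53.4 km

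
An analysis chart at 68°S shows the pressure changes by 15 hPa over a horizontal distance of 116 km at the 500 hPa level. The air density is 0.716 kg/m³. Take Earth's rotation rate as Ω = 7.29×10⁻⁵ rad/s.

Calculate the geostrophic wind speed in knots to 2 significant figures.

260 knots

Coriolis parameter at 68°S:
f = 2Ω sin φ = 2 × 7.29×10⁻⁵ × sin 68° = 1.35×10⁻⁴ s⁻¹
Pressure gradient: |∂P/∂n| = 1500 Pa / 116000 m = 1.29×10⁻² Pa/m
Geostrophic balance (pressure-gradient force = Coriolis force):
V_g = (1/(fρ)) |∂P/∂n| = 1.29×10⁻² / (1.35×10⁻⁴ × 0.716) = 134 m/s
Converting: 134 m/s × 1.944 = 260 knots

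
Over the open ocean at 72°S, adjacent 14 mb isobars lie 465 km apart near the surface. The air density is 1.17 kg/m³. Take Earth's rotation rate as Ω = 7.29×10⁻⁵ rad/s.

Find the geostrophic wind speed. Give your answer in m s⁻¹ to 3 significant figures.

18.6 m s⁻¹

Coriolis parameter at 72°S:
f = 2Ω sin φ = 2 × 7.29×10⁻⁵ × sin 72° = 1.39×10⁻⁴ s⁻¹
Pressure gradient: |∂P/∂n| = 1400 Pa / 465000 m = 3.01×10⁻³ Pa/m
Geostrophic balance (pressure-gradient force = Coriolis force):
V_g = (1/(fρ)) |∂P/∂n| = 3.01×10⁻³ / (1.39×10⁻⁴ × 1.17) = 18.6 m/s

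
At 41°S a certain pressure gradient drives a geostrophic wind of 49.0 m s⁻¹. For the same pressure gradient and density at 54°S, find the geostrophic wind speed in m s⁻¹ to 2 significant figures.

40 m s⁻¹

With the same pressure gradient and density, V_g ∝ 1/f ∝ 1/sin φ.
V₂ = V₁ · sin φ₁ / sin φ₂ = 49.0 × sin 41° / sin 54°
V₂ = 49.0 × 0.6561/0.8090 = 40 m s⁻¹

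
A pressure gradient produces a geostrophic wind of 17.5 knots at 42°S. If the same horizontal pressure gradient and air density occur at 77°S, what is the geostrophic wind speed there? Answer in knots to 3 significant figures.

With the same pressure gradient and density, V_g ∝ 1/f ∝ 1/sin φ.
V₂ = V₁ · sin φ₁ / sin φ₂ = 17.5 × sin 42° / sin 77°
V₂ = 17.5 × 0.6691/0.9744 = 12.0 knots

12.0 knots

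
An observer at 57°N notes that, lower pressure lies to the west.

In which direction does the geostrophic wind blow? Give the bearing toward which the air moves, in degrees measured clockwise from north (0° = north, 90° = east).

The pressure-gradient force points toward the west (bearing 270°).
Geostrophic balance: in the Northern Hemisphere the Coriolis force deflects motion to the right, so the geostrophic wind blows 90° to the right of the pressure-gradient force (low pressure on the left).
Rotating 270° by 90° clockwise gives 000° — the wind blows toward the north.

000°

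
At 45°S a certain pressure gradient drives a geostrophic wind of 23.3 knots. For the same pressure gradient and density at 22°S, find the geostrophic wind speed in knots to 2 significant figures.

With the same pressure gradient and density, V_g ∝ 1/f ∝ 1/sin φ.
V₂ = V₁ · sin φ₁ / sin φ₂ = 23.3 × sin 45° / sin 22°
V₂ = 23.3 × 0.7071/0.3746 = 44 knots

44 knots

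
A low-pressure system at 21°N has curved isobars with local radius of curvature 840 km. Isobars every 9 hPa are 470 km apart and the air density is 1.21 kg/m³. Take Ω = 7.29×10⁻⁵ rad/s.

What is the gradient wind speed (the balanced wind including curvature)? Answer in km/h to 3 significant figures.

Coriolis parameter at 21°N:
f = 2Ω sin φ = 2 × 7.29×10⁻⁵ × sin 21° = 5.23×10⁻⁵ s⁻¹
Pressure gradient: |∂P/∂n| = 900 Pa / 470000 m = 1.91×10⁻³ Pa/m
Geostrophic speed: V_g = |∂P/∂n|/(fρ) = 1.91×10⁻³/(5.23×10⁻⁵ × 1.21) = 30.3 m/s
Around a low, centrifugal force acts outward with Coriolis, so pressure-gradient force balances both:
(1/ρ)|∂P/∂n| = fV + V²/R  →  V² + fR·V − fR·V_g = 0
With fR = 5.23×10⁻⁵ × 840×10³ m = 43.9 m/s:
V = [−fR + √((fR)² + 4 fR V_g)]/2 = [−43.9 + √(43.9² + 4×43.9×30.3)]/2 = 20.6 m/s
Subgeostrophic (V < V_g = 30.3 m/s), as expected around a low.
Converting: 20.6 m/s × 3.6 = 74.2 km/h

74.2 km/h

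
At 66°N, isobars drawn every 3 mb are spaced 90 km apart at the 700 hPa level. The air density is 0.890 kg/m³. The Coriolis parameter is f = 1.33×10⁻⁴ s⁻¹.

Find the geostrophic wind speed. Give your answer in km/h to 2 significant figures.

100 km/h

Pressure gradient: |∂P/∂n| = 300 Pa / 90000 m = 3.33×10⁻³ Pa/m
Geostrophic balance (pressure-gradient force = Coriolis force):
V_g = (1/(fρ)) |∂P/∂n| = 3.33×10⁻³ / (1.33×10⁻⁴ × 0.890) = 28.2 m/s
Converting: 28.2 m/s × 3.6 = 100 km/h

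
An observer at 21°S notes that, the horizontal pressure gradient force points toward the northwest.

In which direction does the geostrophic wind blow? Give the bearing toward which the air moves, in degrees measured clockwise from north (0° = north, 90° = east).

225°

The pressure-gradient force points toward the northwest (bearing 315°).
Geostrophic balance: in the Southern Hemisphere the Coriolis force deflects motion to the left, so the geostrophic wind blows 90° to the left of the pressure-gradient force (low pressure on the right).
Rotating 315° by 90° counterclockwise gives 225° — the wind blows toward the southwest.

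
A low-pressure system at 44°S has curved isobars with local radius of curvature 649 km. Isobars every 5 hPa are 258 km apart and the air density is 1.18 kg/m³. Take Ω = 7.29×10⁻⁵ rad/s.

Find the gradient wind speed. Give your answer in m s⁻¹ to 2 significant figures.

Coriolis parameter at 44°S:
f = 2Ω sin φ = 2 × 7.29×10⁻⁵ × sin 44° = 1.01×10⁻⁴ s⁻¹
Pressure gradient: |∂P/∂n| = 500 Pa / 258000 m = 1.94×10⁻³ Pa/m
Geostrophic speed: V_g = |∂P/∂n|/(fρ) = 1.94×10⁻³/(1.01×10⁻⁴ × 1.18) = 16.2 m/s
Around a low, centrifugal force acts outward with Coriolis, so pressure-gradient force balances both:
(1/ρ)|∂P/∂n| = fV + V²/R  →  V² + fR·V − fR·V_g = 0
With fR = 1.01×10⁻⁴ × 649×10³ m = 65.7 m/s:
V = [−fR + √((fR)² + 4 fR V_g)]/2 = [−65.7 + √(65.7² + 4×65.7×16.2)]/2 = 13.5 m/s
Subgeostrophic (V < V_g = 16.2 m/s), as expected around a low.

13 m s⁻¹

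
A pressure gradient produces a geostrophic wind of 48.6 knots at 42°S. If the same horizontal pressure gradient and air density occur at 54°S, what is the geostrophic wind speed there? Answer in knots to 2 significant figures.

40 knots

With the same pressure gradient and density, V_g ∝ 1/f ∝ 1/sin φ.
V₂ = V₁ · sin φ₁ / sin φ₂ = 48.6 × sin 42° / sin 54°
V₂ = 48.6 × 0.6691/0.8090 = 40 knots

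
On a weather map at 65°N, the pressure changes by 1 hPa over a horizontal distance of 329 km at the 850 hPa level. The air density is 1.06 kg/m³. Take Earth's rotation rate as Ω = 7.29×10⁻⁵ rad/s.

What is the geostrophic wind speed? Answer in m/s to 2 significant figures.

2.2 m/s

Coriolis parameter at 65°N:
f = 2Ω sin φ = 2 × 7.29×10⁻⁵ × sin 65° = 1.32×10⁻⁴ s⁻¹
Pressure gradient: |∂P/∂n| = 100 Pa / 329000 m = 3.04×10⁻⁴ Pa/m
Geostrophic balance (pressure-gradient force = Coriolis force):
V_g = (1/(fρ)) |∂P/∂n| = 3.04×10⁻⁴ / (1.32×10⁻⁴ × 1.06) = 2.17 m/s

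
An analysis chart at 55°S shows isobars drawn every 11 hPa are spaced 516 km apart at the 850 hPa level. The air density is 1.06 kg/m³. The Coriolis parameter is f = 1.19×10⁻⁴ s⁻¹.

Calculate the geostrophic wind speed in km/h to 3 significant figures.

Pressure gradient: |∂P/∂n| = 1100 Pa / 516000 m = 2.13×10⁻³ Pa/m
Geostrophic balance (pressure-gradient force = Coriolis force):
V_g = (1/(fρ)) |∂P/∂n| = 2.13×10⁻³ / (1.19×10⁻⁴ × 1.06) = 16.9 m/s
Converting: 16.9 m/s × 3.6 = 60.8 km/h

60.8 km/h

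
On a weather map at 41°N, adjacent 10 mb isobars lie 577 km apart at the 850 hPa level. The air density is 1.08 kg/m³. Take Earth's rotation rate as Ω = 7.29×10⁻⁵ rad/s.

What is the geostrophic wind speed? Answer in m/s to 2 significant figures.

Coriolis parameter at 41°N:
f = 2Ω sin φ = 2 × 7.29×10⁻⁵ × sin 41° = 9.57×10⁻⁵ s⁻¹
Pressure gradient: |∂P/∂n| = 1000 Pa / 577000 m = 1.73×10⁻³ Pa/m
Geostrophic balance (pressure-gradient force = Coriolis force):
V_g = (1/(fρ)) |∂P/∂n| = 1.73×10⁻³ / (9.57×10⁻⁵ × 1.08) = 16.8 m/s

17 m/s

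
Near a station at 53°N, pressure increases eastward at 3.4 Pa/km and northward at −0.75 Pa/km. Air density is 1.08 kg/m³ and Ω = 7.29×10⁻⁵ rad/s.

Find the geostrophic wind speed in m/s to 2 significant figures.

28 m/s

Coriolis parameter at 53°N:
f = 2Ω sin φ = 2 × 7.29×10⁻⁵ × sin 53° = 1.16×10⁻⁴ s⁻¹
Component geostrophic relations (x east, y north):
u_g = −(1/(fρ)) ∂P/∂y,  v_g = (1/(fρ)) ∂P/∂x
u_g = −(−0.75×10⁻³)/(1.16×10⁻⁴ × 1.08) = 5.96 m/s;  v_g = (3.4×10⁻³)/(1.16×10⁻⁴ × 1.08) = 27.0 m/s
|V_g| = √(u_g² + v_g²) = 27.7 m/s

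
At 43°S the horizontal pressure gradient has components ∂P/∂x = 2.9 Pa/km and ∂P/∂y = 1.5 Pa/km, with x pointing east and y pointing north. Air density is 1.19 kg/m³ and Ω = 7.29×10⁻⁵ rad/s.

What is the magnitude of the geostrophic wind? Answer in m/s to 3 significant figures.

Coriolis parameter at 43°S:
f = 2Ω sin φ = 2 × 7.29×10⁻⁵ × sin 43° = 9.94×10⁻⁵ s⁻¹
In the Southern Hemisphere f is negative: f = −9.94×10⁻⁵ s⁻¹.
Component geostrophic relations (x east, y north):
u_g = −(1/(fρ)) ∂P/∂y,  v_g = (1/(fρ)) ∂P/∂x
u_g = −(1.5×10⁻³)/(−9.94×10⁻⁵ × 1.19) = 12.7 m/s;  v_g = (2.9×10⁻³)/(−9.94×10⁻⁵ × 1.19) = −24.5 m/s
|V_g| = √(u_g² + v_g²) = 27.6 m/s

27.6 m/s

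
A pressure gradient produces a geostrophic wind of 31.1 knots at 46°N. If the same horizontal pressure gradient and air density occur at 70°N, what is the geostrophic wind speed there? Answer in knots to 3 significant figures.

23.8 knots

With the same pressure gradient and density, V_g ∝ 1/f ∝ 1/sin φ.
V₂ = V₁ · sin φ₁ / sin φ₂ = 31.1 × sin 46° / sin 70°
V₂ = 31.1 × 0.7193/0.9397 = 23.8 knots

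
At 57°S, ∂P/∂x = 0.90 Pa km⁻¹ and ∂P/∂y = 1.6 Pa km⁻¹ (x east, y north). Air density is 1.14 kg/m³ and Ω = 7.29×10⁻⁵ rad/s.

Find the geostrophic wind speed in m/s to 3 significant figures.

13.2 m/s

Coriolis parameter at 57°S:
f = 2Ω sin φ = 2 × 7.29×10⁻⁵ × sin 57° = 1.22×10⁻⁴ s⁻¹
In the Southern Hemisphere f is negative: f = −1.22×10⁻⁴ s⁻¹.
Component geostrophic relations (x east, y north):
u_g = −(1/(fρ)) ∂P/∂y,  v_g = (1/(fρ)) ∂P/∂x
u_g = −(1.6×10⁻³)/(−1.22×10⁻⁴ × 1.14) = 11.5 m/s;  v_g = (0.90×10⁻³)/(−1.22×10⁻⁴ × 1.14) = −6.46 m/s
|V_g| = √(u_g² + v_g²) = 13.2 m/s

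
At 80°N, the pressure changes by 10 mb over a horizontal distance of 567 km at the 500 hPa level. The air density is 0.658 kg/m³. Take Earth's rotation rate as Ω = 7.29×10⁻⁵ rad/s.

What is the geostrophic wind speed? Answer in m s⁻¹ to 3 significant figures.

Coriolis parameter at 80°N:
f = 2Ω sin φ = 2 × 7.29×10⁻⁵ × sin 80° = 1.44×10⁻⁴ s⁻¹
Pressure gradient: |∂P/∂n| = 1000 Pa / 567000 m = 1.76×10⁻³ Pa/m
Geostrophic balance (pressure-gradient force = Coriolis force):
V_g = (1/(fρ)) |∂P/∂n| = 1.76×10⁻³ / (1.44×10⁻⁴ × 0.658) = 18.7 m/s

18.7 m s⁻¹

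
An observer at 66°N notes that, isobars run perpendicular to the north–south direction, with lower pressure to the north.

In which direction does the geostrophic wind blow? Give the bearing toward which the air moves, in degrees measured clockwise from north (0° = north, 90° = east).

090°

The pressure-gradient force points toward the north (bearing 000°).
Geostrophic balance: in the Northern Hemisphere the Coriolis force deflects motion to the right, so the geostrophic wind blows 90° to the right of the pressure-gradient force (low pressure on the left).
Rotating 000° by 90° clockwise gives 090° — the wind blows toward the east.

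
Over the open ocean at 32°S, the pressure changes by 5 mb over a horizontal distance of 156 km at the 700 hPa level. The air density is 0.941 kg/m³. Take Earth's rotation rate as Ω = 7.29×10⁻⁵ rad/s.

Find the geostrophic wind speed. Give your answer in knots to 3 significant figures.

Coriolis parameter at 32°S:
f = 2Ω sin φ = 2 × 7.29×10⁻⁵ × sin 32° = 7.73×10⁻⁵ s⁻¹
Pressure gradient: |∂P/∂n| = 500 Pa / 156000 m = 3.21×10⁻³ Pa/m
Geostrophic balance (pressure-gradient force = Coriolis force):
V_g = (1/(fρ)) |∂P/∂n| = 3.21×10⁻³ / (7.73×10⁻⁵ × 0.941) = 44.1 m/s
Converting: 44.1 m/s × 1.944 = 85.7 knots

85.7 knots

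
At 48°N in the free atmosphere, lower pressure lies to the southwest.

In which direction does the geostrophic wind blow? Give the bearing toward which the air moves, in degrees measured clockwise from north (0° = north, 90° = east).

315°

The pressure-gradient force points toward the southwest (bearing 225°).
Geostrophic balance: in the Northern Hemisphere the Coriolis force deflects motion to the right, so the geostrophic wind blows 90° to the right of the pressure-gradient force (low pressure on the left).
Rotating 225° by 90° clockwise gives 315° — the wind blows toward the northwest.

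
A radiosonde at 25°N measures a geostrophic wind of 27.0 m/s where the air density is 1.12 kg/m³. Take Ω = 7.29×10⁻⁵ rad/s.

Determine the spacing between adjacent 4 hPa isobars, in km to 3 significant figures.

215 km

Coriolis parameter at 25°N:
f = 2Ω sin φ = 2 × 7.29×10⁻⁵ × sin 25° = 6.16×10⁻⁵ s⁻¹
Geostrophic balance rearranged: |∂P/∂n| = f ρ V_g
|∂P/∂n| = 6.16×10⁻⁵ × 1.12 × 27.0 = 1.86×10⁻³ Pa/m
Isobar spacing: Δn = ΔP/|∂P/∂n| = 400 Pa / 1.86×10⁻³ Pa/m = 214671 m ≈ 215 km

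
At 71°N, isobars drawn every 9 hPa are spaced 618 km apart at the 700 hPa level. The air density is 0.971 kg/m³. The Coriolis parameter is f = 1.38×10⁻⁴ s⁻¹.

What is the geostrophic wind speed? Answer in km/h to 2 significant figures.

Pressure gradient: |∂P/∂n| = 900 Pa / 618000 m = 1.46×10⁻³ Pa/m
Geostrophic balance (pressure-gradient force = Coriolis force):
V_g = (1/(fρ)) |∂P/∂n| = 1.46×10⁻³ / (1.38×10⁻⁴ × 0.971) = 10.9 m/s
Converting: 10.9 m/s × 3.6 = 39 km/h

39 km/h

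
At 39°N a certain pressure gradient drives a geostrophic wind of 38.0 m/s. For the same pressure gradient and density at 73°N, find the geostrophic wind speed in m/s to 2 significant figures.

With the same pressure gradient and density, V_g ∝ 1/f ∝ 1/sin φ.
V₂ = V₁ · sin φ₁ / sin φ₂ = 38.0 × sin 39° / sin 73°
V₂ = 38.0 × 0.6293/0.9563 = 25 m/s

25 m/s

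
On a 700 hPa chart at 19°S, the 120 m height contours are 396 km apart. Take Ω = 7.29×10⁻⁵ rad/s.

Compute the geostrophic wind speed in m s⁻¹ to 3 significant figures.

Coriolis parameter at 19°S:
f = 2Ω sin φ = 2 × 7.29×10⁻⁵ × sin 19° = 4.75×10⁻⁵ s⁻¹
Height gradient: |∂Z/∂n| = 120 m / 396000 m = 3.03×10⁻⁴
On a pressure surface, geostrophic balance gives V_g = (g/f)|∂Z/∂n|:
V_g = 9.81 × 3.03×10⁻⁴ / 4.75×10⁻⁵ = 62.6 m/s

62.6 m s⁻¹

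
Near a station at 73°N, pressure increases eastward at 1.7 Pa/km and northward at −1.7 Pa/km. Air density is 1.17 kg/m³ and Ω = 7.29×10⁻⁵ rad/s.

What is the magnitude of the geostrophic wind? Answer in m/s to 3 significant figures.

Coriolis parameter at 73°N:
f = 2Ω sin φ = 2 × 7.29×10⁻⁵ × sin 73° = 1.39×10⁻⁴ s⁻¹
Component geostrophic relations (x east, y north):
u_g = −(1/(fρ)) ∂P/∂y,  v_g = (1/(fρ)) ∂P/∂x
u_g = −(−1.7×10⁻³)/(1.39×10⁻⁴ × 1.17) = 10.4 m/s;  v_g = (1.7×10⁻³)/(1.39×10⁻⁴ × 1.17) = 10.4 m/s
|V_g| = √(u_g² + v_g²) = 14.7 m/s

14.7 m/s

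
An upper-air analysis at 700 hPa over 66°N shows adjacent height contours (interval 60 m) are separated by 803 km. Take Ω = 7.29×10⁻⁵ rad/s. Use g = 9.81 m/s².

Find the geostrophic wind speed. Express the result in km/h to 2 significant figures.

20 km/h

Coriolis parameter at 66°N:
f = 2Ω sin φ = 2 × 7.29×10⁻⁵ × sin 66° = 1.33×10⁻⁴ s⁻¹
Height gradient: |∂Z/∂n| = 60 m / 803000 m = 7.47×10⁻⁵
On a pressure surface, geostrophic balance gives V_g = (g/f)|∂Z/∂n|:
V_g = 9.81 × 7.47×10⁻⁵ / 1.33×10⁻⁴ = 5.50 m/s
Converting: 5.50 m/s × 3.6 = 20 km/h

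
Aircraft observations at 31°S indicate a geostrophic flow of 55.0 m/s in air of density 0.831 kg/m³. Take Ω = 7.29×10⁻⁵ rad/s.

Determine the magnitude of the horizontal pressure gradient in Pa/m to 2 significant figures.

3.4×10⁻³ Pa/m

Coriolis parameter at 31°S:
f = 2Ω sin φ = 2 × 7.29×10⁻⁵ × sin 31° = 7.51×10⁻⁵ s⁻¹
Geostrophic balance rearranged: |∂P/∂n| = f ρ V_g
|∂P/∂n| = 7.51×10⁻⁵ × 0.831 × 55.0 = 3.43×10⁻³ Pa/m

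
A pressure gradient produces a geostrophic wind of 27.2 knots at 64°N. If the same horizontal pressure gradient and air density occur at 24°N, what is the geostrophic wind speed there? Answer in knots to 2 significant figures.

60 knots

With the same pressure gradient and density, V_g ∝ 1/f ∝ 1/sin φ.
V₂ = V₁ · sin φ₁ / sin φ₂ = 27.2 × sin 64° / sin 24°
V₂ = 27.2 × 0.8988/0.4067 = 60 knots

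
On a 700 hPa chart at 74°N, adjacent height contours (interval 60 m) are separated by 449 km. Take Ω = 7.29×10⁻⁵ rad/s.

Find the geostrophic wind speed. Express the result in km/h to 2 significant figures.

Coriolis parameter at 74°N:
f = 2Ω sin φ = 2 × 7.29×10⁻⁵ × sin 74° = 1.40×10⁻⁴ s⁻¹
Height gradient: |∂Z/∂n| = 60 m / 449000 m = 1.34×10⁻⁴
On a pressure surface, geostrophic balance gives V_g = (g/f)|∂Z/∂n|:
V_g = 9.81 × 1.34×10⁻⁴ / 1.40×10⁻⁴ = 9.35 m/s
Converting: 9.35 m/s × 3.6 = 34 km/h

34 km/h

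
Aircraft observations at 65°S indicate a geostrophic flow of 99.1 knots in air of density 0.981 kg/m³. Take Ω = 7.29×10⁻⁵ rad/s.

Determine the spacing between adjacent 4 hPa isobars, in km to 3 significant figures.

60.5 km

Coriolis parameter at 65°S:
f = 2Ω sin φ = 2 × 7.29×10⁻⁵ × sin 65° = 1.32×10⁻⁴ s⁻¹
Wind speed in SI: 99.1 knots = 51.0 m/s
Geostrophic balance rearranged: |∂P/∂n| = f ρ V_g
|∂P/∂n| = 1.32×10⁻⁴ × 0.981 × 51.0 = 6.61×10⁻³ Pa/m
Isobar spacing: Δn = ΔP/|∂P/∂n| = 400 Pa / 6.61×10⁻³ Pa/m = 60527 m ≈ 60.5 km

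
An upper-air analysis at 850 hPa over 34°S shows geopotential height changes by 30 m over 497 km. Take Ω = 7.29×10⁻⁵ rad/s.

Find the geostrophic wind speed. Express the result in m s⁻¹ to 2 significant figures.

Coriolis parameter at 34°S:
f = 2Ω sin φ = 2 × 7.29×10⁻⁵ × sin 34° = 8.15×10⁻⁵ s⁻¹
Height gradient: |∂Z/∂n| = 30 m / 497000 m = 6.04×10⁻⁵
On a pressure surface, geostrophic balance gives V_g = (g/f)|∂Z/∂n|:
V_g = 9.81 × 6.04×10⁻⁵ / 8.15×10⁻⁵ = 7.26 m/s

7.3 m s⁻¹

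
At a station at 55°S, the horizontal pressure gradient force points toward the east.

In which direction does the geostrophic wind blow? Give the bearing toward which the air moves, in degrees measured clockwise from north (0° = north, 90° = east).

The pressure-gradient force points toward the east (bearing 090°).
Geostrophic balance: in the Southern Hemisphere the Coriolis force deflects motion to the left, so the geostrophic wind blows 90° to the left of the pressure-gradient force (low pressure on the right).
Rotating 090° by 90° counterclockwise gives 000° — the wind blows toward the north.

000°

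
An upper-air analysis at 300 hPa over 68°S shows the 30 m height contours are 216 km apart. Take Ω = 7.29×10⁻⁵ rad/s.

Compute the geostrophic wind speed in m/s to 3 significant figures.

Coriolis parameter at 68°S:
f = 2Ω sin φ = 2 × 7.29×10⁻⁵ × sin 68° = 1.35×10⁻⁴ s⁻¹
Height gradient: |∂Z/∂n| = 30 m / 216000 m = 1.39×10⁻⁴
On a pressure surface, geostrophic balance gives V_g = (g/f)|∂Z/∂n|:
V_g = 9.81 × 1.39×10⁻⁴ / 1.35×10⁻⁴ = 10.1 m/s

10.1 m/s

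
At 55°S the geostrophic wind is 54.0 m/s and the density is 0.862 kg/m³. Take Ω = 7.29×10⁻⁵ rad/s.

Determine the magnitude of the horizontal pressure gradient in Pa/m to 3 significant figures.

Coriolis parameter at 55°S:
f = 2Ω sin φ = 2 × 7.29×10⁻⁵ × sin 55° = 1.19×10⁻⁴ s⁻¹
Geostrophic balance rearranged: |∂P/∂n| = f ρ V_g
|∂P/∂n| = 1.19×10⁻⁴ × 0.862 × 54.0 = 5.56×10⁻³ Pa/m

5.56×10⁻³ Pa/m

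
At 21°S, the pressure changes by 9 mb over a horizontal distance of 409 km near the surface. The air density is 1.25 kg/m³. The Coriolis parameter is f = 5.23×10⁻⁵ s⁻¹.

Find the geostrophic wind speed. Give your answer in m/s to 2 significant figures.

34 m/s

Pressure gradient: |∂P/∂n| = 900 Pa / 409000 m = 2.20×10⁻³ Pa/m
Geostrophic balance (pressure-gradient force = Coriolis force):
V_g = (1/(fρ)) |∂P/∂n| = 2.20×10⁻³ / (5.23×10⁻⁵ × 1.25) = 33.7 m/s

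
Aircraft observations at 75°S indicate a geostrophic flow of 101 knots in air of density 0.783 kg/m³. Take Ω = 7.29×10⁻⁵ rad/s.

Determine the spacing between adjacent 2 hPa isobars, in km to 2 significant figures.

Coriolis parameter at 75°S:
f = 2Ω sin φ = 2 × 7.29×10⁻⁵ × sin 75° = 1.41×10⁻⁴ s⁻¹
Wind speed in SI: 101 knots = 52.0 m/s
Geostrophic balance rearranged: |∂P/∂n| = f ρ V_g
|∂P/∂n| = 1.41×10⁻⁴ × 0.783 × 52.0 = 5.73×10⁻³ Pa/m
Isobar spacing: Δn = ΔP/|∂P/∂n| = 200 Pa / 5.73×10⁻³ Pa/m = 34907 m ≈ 35 km

35 km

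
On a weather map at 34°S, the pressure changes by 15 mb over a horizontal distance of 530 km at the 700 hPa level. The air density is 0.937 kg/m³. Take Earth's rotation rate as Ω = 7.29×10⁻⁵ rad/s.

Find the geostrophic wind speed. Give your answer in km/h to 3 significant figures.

133 km/h

Coriolis parameter at 34°S:
f = 2Ω sin φ = 2 × 7.29×10⁻⁵ × sin 34° = 8.15×10⁻⁵ s⁻¹
Pressure gradient: |∂P/∂n| = 1500 Pa / 530000 m = 2.83×10⁻³ Pa/m
Geostrophic balance (pressure-gradient force = Coriolis force):
V_g = (1/(fρ)) |∂P/∂n| = 2.83×10⁻³ / (8.15×10⁻⁵ × 0.937) = 37.0 m/s
Converting: 37.0 m/s × 3.6 = 133 km/h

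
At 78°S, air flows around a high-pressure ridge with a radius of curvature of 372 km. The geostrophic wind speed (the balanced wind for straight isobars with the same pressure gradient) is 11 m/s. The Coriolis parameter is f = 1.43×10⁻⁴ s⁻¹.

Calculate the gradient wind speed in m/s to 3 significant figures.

Around a high, pressure-gradient force acts outward with centrifugal, so Coriolis balances both:
fV = (1/ρ)|∂P/∂n| + V²/R  →  V² − fR·V + fR·V_g = 0
With fR = 1.43×10⁻⁴ × 372×10³ m = 53.2 m/s:
V = [fR − √((fR)² − 4 fR V_g)]/2 = [53.2 − √(53.2² − 4×53.2×11)]/2 = 15.5 m/s
Supergeostrophic (V > V_g = 11 m/s), as expected around a high.

15.5 m/s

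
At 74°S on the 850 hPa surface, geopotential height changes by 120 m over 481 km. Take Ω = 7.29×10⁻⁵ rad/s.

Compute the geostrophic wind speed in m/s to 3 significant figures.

Coriolis parameter at 74°S:
f = 2Ω sin φ = 2 × 7.29×10⁻⁵ × sin 74° = 1.40×10⁻⁴ s⁻¹
Height gradient: |∂Z/∂n| = 120 m / 481000 m = 2.49×10⁻⁴
On a pressure surface, geostrophic balance gives V_g = (g/f)|∂Z/∂n|:
V_g = 9.81 × 2.49×10⁻⁴ / 1.40×10⁻⁴ = 17.5 m/s

17.5 m/s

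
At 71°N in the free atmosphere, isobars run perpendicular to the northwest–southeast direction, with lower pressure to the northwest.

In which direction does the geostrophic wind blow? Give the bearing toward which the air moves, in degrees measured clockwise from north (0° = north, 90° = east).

The pressure-gradient force points toward the northwest (bearing 315°).
Geostrophic balance: in the Northern Hemisphere the Coriolis force deflects motion to the right, so the geostrophic wind blows 90° to the right of the pressure-gradient force (low pressure on the left).
Rotating 315° by 90° clockwise gives 045° — the wind blows toward the northeast.

045°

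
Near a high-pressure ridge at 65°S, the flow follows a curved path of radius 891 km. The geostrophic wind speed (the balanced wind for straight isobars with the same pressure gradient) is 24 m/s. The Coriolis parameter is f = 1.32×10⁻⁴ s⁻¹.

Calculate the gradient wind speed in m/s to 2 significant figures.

34 m/s

Around a high, pressure-gradient force acts outward with centrifugal, so Coriolis balances both:
fV = (1/ρ)|∂P/∂n| + V²/R  →  V² − fR·V + fR·V_g = 0
With fR = 1.32×10⁻⁴ × 891×10³ m = 118 m/s:
V = [fR − √((fR)² − 4 fR V_g)]/2 = [118 − √(118² − 4×118×24)]/2 = 33.6 m/s
Supergeostrophic (V > V_g = 24 m/s), as expected around a high.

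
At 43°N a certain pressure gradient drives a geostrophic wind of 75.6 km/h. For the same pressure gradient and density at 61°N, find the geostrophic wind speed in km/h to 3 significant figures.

59.0 km/h

With the same pressure gradient and density, V_g ∝ 1/f ∝ 1/sin φ.
V₂ = V₁ · sin φ₁ / sin φ₂ = 75.6 × sin 43° / sin 61°
V₂ = 75.6 × 0.6820/0.8746 = 59.0 km/h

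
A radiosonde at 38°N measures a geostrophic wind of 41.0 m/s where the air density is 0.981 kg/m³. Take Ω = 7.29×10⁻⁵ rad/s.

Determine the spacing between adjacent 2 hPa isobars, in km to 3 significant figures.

55.4 km

Coriolis parameter at 38°N:
f = 2Ω sin φ = 2 × 7.29×10⁻⁵ × sin 38° = 8.98×10⁻⁵ s⁻¹
Geostrophic balance rearranged: |∂P/∂n| = f ρ V_g
|∂P/∂n| = 8.98×10⁻⁵ × 0.981 × 41.0 = 3.61×10⁻³ Pa/m
Isobar spacing: Δn = ΔP/|∂P/∂n| = 200 Pa / 3.61×10⁻³ Pa/m = 55396 m ≈ 55.4 km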